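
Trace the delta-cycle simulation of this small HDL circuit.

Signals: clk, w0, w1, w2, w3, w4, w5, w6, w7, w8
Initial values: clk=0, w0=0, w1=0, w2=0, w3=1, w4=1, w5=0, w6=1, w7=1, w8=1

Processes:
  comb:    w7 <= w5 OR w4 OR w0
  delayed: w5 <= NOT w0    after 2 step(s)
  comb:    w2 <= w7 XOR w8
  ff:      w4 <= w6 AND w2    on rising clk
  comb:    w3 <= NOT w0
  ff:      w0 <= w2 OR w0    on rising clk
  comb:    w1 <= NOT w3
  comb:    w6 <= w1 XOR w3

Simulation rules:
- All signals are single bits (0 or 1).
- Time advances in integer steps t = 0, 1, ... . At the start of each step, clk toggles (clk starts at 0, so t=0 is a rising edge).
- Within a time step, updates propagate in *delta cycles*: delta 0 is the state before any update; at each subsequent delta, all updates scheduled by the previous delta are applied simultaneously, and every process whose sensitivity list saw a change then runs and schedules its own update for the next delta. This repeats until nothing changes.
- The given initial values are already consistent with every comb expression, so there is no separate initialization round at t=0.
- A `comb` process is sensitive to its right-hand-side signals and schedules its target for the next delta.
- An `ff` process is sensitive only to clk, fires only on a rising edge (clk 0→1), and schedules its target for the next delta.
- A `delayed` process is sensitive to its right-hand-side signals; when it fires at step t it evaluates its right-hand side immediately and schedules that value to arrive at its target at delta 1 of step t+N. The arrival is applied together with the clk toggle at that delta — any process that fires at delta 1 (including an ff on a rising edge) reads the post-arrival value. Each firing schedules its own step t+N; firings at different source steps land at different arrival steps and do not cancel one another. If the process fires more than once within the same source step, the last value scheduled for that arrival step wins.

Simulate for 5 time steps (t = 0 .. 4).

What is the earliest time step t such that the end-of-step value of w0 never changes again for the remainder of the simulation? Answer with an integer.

t0.Δ0 w3=1 w0=0 w7=1 w1=0 w2=0 w6=1 clk=0 w8=1 w5=0 w4=1
t0.Δ1 w3=1 w0=0 w7=1 w1=0 w2=0 w6=1 clk=1 w8=1 w5=0 w4=1
t0.Δ2 w3=1 w0=0 w7=1 w1=0 w2=0 w6=1 clk=1 w8=1 w5=0 w4=0
t0.Δ3 w3=1 w0=0 w7=0 w1=0 w2=0 w6=1 clk=1 w8=1 w5=0 w4=0
t0.Δ4 w3=1 w0=0 w7=0 w1=0 w2=1 w6=1 clk=1 w8=1 w5=0 w4=0
t1.Δ0 w3=1 w0=0 w7=0 w1=0 w2=1 w6=1 clk=1 w8=1 w5=0 w4=0
t1.Δ1 w3=1 w0=0 w7=0 w1=0 w2=1 w6=1 clk=0 w8=1 w5=0 w4=0
t2.Δ0 w3=1 w0=0 w7=0 w1=0 w2=1 w6=1 clk=0 w8=1 w5=0 w4=0
t2.Δ1 w3=1 w0=0 w7=0 w1=0 w2=1 w6=1 clk=1 w8=1 w5=0 w4=0
t2.Δ2 w3=1 w0=1 w7=0 w1=0 w2=1 w6=1 clk=1 w8=1 w5=0 w4=1
t2.Δ3 w3=0 w0=1 w7=1 w1=0 w2=1 w6=1 clk=1 w8=1 w5=0 w4=1
t2.Δ4 w3=0 w0=1 w7=1 w1=1 w2=0 w6=0 clk=1 w8=1 w5=0 w4=1
t2.Δ5 w3=0 w0=1 w7=1 w1=1 w2=0 w6=1 clk=1 w8=1 w5=0 w4=1
t3.Δ0 w3=0 w0=1 w7=1 w1=1 w2=0 w6=1 clk=1 w8=1 w5=0 w4=1
t3.Δ1 w3=0 w0=1 w7=1 w1=1 w2=0 w6=1 clk=0 w8=1 w5=0 w4=1
t4.Δ0 w3=0 w0=1 w7=1 w1=1 w2=0 w6=1 clk=0 w8=1 w5=0 w4=1
t4.Δ1 w3=0 w0=1 w7=1 w1=1 w2=0 w6=1 clk=1 w8=1 w5=0 w4=1
t4.Δ2 w3=0 w0=1 w7=1 w1=1 w2=0 w6=1 clk=1 w8=1 w5=0 w4=0

2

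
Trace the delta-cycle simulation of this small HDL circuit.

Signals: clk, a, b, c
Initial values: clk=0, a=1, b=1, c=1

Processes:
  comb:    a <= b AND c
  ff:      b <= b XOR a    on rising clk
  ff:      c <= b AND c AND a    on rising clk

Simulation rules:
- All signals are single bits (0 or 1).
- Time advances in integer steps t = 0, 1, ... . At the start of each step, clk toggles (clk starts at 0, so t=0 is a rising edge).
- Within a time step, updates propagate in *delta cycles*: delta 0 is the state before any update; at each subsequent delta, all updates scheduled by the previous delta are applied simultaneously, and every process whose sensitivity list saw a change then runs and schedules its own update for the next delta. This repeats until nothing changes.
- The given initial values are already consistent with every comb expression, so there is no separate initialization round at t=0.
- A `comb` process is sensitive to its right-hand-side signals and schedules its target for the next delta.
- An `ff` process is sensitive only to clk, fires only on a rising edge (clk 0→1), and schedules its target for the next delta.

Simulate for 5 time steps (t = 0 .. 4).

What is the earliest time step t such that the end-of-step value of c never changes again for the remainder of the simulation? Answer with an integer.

2

[bits: a,clk,b,c]
t=0: Δ0=1011 Δ1=1111 Δ2=1101 Δ3=0101 | 3Δ
t=1: Δ0=0101 Δ1=0001 | 1Δ
t=2: Δ0=0001 Δ1=0101 Δ2=0100 | 2Δ
t=3: Δ0=0100 Δ1=0000 | 1Δ
t=4: Δ0=0000 Δ1=0100 | 1Δ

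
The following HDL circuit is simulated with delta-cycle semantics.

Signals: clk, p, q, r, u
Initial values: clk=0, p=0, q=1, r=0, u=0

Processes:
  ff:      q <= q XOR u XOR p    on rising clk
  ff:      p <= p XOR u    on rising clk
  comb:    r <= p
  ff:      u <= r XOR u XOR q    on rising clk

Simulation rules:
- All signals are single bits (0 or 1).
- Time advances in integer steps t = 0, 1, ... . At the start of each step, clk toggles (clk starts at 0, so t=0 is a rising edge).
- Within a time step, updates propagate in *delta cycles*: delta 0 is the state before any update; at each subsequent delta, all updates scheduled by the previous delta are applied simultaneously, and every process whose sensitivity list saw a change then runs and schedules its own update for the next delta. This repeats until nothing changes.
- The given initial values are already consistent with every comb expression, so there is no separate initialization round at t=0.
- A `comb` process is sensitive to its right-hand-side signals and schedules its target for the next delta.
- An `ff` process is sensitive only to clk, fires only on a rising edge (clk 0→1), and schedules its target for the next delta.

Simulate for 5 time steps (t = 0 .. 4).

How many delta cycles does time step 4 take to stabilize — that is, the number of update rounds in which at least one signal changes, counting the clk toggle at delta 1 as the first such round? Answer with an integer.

2

[bits: clk,p,r,q,u]
t=0: Δ0=00010 Δ1=10010 Δ2=10011 | 2Δ
t=1: Δ0=10011 Δ1=00011 | 1Δ
t=2: Δ0=00011 Δ1=10011 Δ2=11000 Δ3=11100 | 3Δ
t=3: Δ0=11100 Δ1=01100 | 1Δ
t=4: Δ0=01100 Δ1=11100 Δ2=11111 | 2Δ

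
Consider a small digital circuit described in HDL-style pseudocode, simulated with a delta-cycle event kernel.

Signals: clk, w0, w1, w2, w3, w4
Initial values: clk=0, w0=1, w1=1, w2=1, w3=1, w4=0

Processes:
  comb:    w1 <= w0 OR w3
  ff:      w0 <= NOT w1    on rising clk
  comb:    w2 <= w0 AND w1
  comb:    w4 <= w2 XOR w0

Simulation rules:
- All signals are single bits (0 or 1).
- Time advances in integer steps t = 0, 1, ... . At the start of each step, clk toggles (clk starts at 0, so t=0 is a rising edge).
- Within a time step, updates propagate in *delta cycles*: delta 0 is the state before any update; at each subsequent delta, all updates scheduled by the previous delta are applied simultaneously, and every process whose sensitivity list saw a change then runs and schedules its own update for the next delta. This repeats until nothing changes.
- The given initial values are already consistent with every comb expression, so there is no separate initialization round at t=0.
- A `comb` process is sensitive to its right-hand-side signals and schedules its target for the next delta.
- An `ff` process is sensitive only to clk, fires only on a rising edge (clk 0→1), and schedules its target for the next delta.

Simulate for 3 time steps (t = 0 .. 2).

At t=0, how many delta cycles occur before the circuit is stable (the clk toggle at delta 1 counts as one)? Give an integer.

t0.Δ0 w4=0 w0=1 w2=1 clk=0 w3=1 w1=1
t0.Δ1 w4=0 w0=1 w2=1 clk=1 w3=1 w1=1
t0.Δ2 w4=0 w0=0 w2=1 clk=1 w3=1 w1=1
t0.Δ3 w4=1 w0=0 w2=0 clk=1 w3=1 w1=1
t0.Δ4 w4=0 w0=0 w2=0 clk=1 w3=1 w1=1
t1.Δ0 w4=0 w0=0 w2=0 clk=1 w3=1 w1=1
t1.Δ1 w4=0 w0=0 w2=0 clk=0 w3=1 w1=1
t2.Δ0 w4=0 w0=0 w2=0 clk=0 w3=1 w1=1
t2.Δ1 w4=0 w0=0 w2=0 clk=1 w3=1 w1=1

4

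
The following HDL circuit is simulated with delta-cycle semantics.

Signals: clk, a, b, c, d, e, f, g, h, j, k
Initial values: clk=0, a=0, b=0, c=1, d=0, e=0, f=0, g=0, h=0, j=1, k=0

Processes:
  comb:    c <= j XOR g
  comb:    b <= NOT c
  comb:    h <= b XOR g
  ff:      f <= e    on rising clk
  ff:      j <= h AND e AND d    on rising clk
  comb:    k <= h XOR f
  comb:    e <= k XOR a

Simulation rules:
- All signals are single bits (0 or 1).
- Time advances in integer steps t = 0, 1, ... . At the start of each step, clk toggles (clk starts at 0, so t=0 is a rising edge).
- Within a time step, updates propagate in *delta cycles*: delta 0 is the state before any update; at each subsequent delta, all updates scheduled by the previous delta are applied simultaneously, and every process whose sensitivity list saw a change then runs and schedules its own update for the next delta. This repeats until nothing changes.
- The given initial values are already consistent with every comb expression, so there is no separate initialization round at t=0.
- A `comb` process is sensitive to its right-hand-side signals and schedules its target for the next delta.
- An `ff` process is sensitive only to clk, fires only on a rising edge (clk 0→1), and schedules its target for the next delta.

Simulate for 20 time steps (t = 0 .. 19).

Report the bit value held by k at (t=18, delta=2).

[bits: j,g,e,clk,c,k,f,h,d,b,a]
t=0: Δ0=10001000000 Δ1=10011000000 Δ2=00011000000 Δ3=00010000000 Δ4=00010000010 Δ5=00010001010 Δ6=00010101010 Δ7=00110101010 | 7Δ
t=1: Δ0=00110101010 Δ1=00100101010 | 1Δ
t=2: Δ0=00100101010 Δ1=00110101010 Δ2=00110111010 Δ3=00110011010 Δ4=00010011010 | 4Δ
t=3: Δ0=00010011010 Δ1=00000011010 | 1Δ
t=4: Δ0=00000011010 Δ1=00010011010 Δ2=00010001010 Δ3=00010101010 Δ4=00110101010 | 4Δ
t=5: Δ0=00110101010 Δ1=00100101010 | 1Δ
t=6: Δ0=00100101010 Δ1=00110101010 Δ2=00110111010 Δ3=00110011010 Δ4=00010011010 | 4Δ
t=7: Δ0=00010011010 Δ1=00000011010 | 1Δ
t=8: Δ0=00000011010 Δ1=00010011010 Δ2=00010001010 Δ3=00010101010 Δ4=00110101010 | 4Δ
t=9: Δ0=00110101010 Δ1=00100101010 | 1Δ
t=10: Δ0=00100101010 Δ1=00110101010 Δ2=00110111010 Δ3=00110011010 Δ4=00010011010 | 4Δ
t=11: Δ0=00010011010 Δ1=00000011010 | 1Δ
t=12: Δ0=00000011010 Δ1=00010011010 Δ2=00010001010 Δ3=00010101010 Δ4=00110101010 | 4Δ
t=13: Δ0=00110101010 Δ1=00100101010 | 1Δ
t=14: Δ0=00100101010 Δ1=00110101010 Δ2=00110111010 Δ3=00110011010 Δ4=00010011010 | 4Δ
t=15: Δ0=00010011010 Δ1=00000011010 | 1Δ
t=16: Δ0=00000011010 Δ1=00010011010 Δ2=00010001010 Δ3=00010101010 Δ4=00110101010 | 4Δ
t=17: Δ0=00110101010 Δ1=00100101010 | 1Δ
t=18: Δ0=00100101010 Δ1=00110101010 Δ2=00110111010 Δ3=00110011010 Δ4=00010011010 | 4Δ
t=19: Δ0=00010011010 Δ1=00000011010 | 1Δ

1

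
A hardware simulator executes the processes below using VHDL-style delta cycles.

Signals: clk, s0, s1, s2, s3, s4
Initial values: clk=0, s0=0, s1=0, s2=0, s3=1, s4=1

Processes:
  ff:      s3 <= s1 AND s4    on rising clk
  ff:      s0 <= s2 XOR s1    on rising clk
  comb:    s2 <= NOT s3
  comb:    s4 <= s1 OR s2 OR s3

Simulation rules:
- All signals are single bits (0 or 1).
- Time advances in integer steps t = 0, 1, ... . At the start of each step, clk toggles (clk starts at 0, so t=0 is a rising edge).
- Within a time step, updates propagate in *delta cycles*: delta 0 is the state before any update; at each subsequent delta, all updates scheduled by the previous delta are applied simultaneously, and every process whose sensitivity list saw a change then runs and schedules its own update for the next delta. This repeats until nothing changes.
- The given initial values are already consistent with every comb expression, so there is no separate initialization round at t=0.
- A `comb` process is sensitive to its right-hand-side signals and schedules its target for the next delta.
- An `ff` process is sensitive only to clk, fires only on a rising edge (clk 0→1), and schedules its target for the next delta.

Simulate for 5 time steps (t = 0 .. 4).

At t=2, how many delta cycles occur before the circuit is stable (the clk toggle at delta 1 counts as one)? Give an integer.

2

t0.Δ0 s2=0 s4=1 s3=1 s0=0 clk=0 s1=0
t0.Δ1 s2=0 s4=1 s3=1 s0=0 clk=1 s1=0
t0.Δ2 s2=0 s4=1 s3=0 s0=0 clk=1 s1=0
t0.Δ3 s2=1 s4=0 s3=0 s0=0 clk=1 s1=0
t0.Δ4 s2=1 s4=1 s3=0 s0=0 clk=1 s1=0
t1.Δ0 s2=1 s4=1 s3=0 s0=0 clk=1 s1=0
t1.Δ1 s2=1 s4=1 s3=0 s0=0 clk=0 s1=0
t2.Δ0 s2=1 s4=1 s3=0 s0=0 clk=0 s1=0
t2.Δ1 s2=1 s4=1 s3=0 s0=0 clk=1 s1=0
t2.Δ2 s2=1 s4=1 s3=0 s0=1 clk=1 s1=0
t3.Δ0 s2=1 s4=1 s3=0 s0=1 clk=1 s1=0
t3.Δ1 s2=1 s4=1 s3=0 s0=1 clk=0 s1=0
t4.Δ0 s2=1 s4=1 s3=0 s0=1 clk=0 s1=0
t4.Δ1 s2=1 s4=1 s3=0 s0=1 clk=1 s1=0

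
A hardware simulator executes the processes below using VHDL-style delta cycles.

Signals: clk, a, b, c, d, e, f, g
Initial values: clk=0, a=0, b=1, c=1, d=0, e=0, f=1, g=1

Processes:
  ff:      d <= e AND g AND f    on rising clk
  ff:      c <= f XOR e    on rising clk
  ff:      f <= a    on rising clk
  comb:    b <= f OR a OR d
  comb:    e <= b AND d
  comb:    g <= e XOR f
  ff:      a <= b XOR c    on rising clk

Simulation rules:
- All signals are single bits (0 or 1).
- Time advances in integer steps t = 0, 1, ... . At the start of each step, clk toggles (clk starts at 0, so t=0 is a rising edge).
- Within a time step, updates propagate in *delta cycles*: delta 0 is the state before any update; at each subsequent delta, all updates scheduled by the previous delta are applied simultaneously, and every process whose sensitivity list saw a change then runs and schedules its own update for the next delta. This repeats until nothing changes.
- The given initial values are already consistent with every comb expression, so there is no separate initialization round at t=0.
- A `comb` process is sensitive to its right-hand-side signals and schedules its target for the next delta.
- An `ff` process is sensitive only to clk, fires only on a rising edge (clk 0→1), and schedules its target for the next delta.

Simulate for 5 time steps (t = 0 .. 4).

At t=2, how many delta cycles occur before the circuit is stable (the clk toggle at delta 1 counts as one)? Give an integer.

[bits: f,b,clk,g,c,a,e,d]
t=0: Δ0=11011000 Δ1=11111000 Δ2=01111000 Δ3=00101000 | 3Δ
t=1: Δ0=00101000 Δ1=00001000 | 1Δ
t=2: Δ0=00001000 Δ1=00101000 Δ2=00100100 Δ3=01100100 | 3Δ
t=3: Δ0=01100100 Δ1=01000100 | 1Δ
t=4: Δ0=01000100 Δ1=01100100 Δ2=11100100 Δ3=11110100 | 3Δ

3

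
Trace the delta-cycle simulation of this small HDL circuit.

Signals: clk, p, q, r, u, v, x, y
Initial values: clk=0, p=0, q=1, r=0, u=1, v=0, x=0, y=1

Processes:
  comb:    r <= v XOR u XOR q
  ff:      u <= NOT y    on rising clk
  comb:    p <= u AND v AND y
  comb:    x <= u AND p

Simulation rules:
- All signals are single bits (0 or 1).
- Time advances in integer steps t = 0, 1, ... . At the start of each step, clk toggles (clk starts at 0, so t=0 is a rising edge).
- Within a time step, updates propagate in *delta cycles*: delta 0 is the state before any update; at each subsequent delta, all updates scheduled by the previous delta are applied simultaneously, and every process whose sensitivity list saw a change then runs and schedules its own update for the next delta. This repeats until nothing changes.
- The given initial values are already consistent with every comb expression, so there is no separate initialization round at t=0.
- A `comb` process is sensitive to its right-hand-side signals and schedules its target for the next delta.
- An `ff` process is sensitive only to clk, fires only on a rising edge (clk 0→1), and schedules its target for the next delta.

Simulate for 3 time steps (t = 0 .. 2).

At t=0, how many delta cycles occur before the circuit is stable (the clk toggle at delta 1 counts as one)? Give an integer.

t=0 Δ0: clk=0 p=0 y=1 x=0 r=0 q=1 v=0 u=1
  Δ1: clk:0→1
  Δ2: u:1→0
  Δ3: r:0→1
  (3Δ to stable)
t=1 Δ0: clk=1 p=0 y=1 x=0 r=1 q=1 v=0 u=0
  Δ1: clk:1→0
  (1Δ to stable)
t=2 Δ0: clk=0 p=0 y=1 x=0 r=1 q=1 v=0 u=0
  Δ1: clk:0→1
  (1Δ to stable)

3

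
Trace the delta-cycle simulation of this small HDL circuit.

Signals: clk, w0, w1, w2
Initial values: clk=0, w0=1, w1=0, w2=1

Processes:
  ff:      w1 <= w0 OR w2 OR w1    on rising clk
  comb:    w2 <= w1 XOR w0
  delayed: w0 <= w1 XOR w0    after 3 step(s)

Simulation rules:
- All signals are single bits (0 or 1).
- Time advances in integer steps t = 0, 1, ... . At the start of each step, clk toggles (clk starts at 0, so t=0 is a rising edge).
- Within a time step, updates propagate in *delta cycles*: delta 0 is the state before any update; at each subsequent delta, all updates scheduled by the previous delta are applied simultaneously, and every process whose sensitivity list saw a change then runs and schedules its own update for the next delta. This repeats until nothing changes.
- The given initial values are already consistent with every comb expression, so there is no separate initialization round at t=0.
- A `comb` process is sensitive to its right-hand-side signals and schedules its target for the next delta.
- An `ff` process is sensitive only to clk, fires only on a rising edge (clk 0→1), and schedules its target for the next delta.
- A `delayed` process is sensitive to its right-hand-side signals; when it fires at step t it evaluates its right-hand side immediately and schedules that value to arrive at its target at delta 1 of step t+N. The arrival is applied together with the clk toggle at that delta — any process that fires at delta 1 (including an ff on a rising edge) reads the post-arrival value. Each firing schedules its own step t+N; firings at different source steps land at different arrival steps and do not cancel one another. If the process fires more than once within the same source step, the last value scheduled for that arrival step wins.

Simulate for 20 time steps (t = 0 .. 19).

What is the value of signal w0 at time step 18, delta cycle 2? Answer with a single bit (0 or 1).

t=0 Δ0: w2=1 w0=1 clk=0 w1=0
  Δ1: clk:0→1
  Δ2: w1:0→1
  Δ3: w2:1→0
  (3Δ to stable)
t=1 Δ0: w2=0 w0=1 clk=1 w1=1
  Δ1: clk:1→0
  (1Δ to stable)
t=2 Δ0: w2=0 w0=1 clk=0 w1=1
  Δ1: clk:0→1
  (1Δ to stable)
t=3 Δ0: w2=0 w0=1 clk=1 w1=1
  Δ1: w0:1→0, clk:1→0
  Δ2: w2:0→1
  (2Δ to stable)
t=4 Δ0: w2=1 w0=0 clk=0 w1=1
  Δ1: clk:0→1
  (1Δ to stable)
t=5 Δ0: w2=1 w0=0 clk=1 w1=1
  Δ1: clk:1→0
  (1Δ to stable)
t=6 Δ0: w2=1 w0=0 clk=0 w1=1
  Δ1: w0:0→1, clk:0→1
  Δ2: w2:1→0
  (2Δ to stable)
t=7 Δ0: w2=0 w0=1 clk=1 w1=1
  Δ1: clk:1→0
  (1Δ to stable)
t=8 Δ0: w2=0 w0=1 clk=0 w1=1
  Δ1: clk:0→1
  (1Δ to stable)
t=9 Δ0: w2=0 w0=1 clk=1 w1=1
  Δ1: w0:1→0, clk:1→0
  Δ2: w2:0→1
  (2Δ to stable)
t=10 Δ0: w2=1 w0=0 clk=0 w1=1
  Δ1: clk:0→1
  (1Δ to stable)
t=11 Δ0: w2=1 w0=0 clk=1 w1=1
  Δ1: clk:1→0
  (1Δ to stable)
t=12 Δ0: w2=1 w0=0 clk=0 w1=1
  Δ1: w0:0→1, clk:0→1
  Δ2: w2:1→0
  (2Δ to stable)
t=13 Δ0: w2=0 w0=1 clk=1 w1=1
  Δ1: clk:1→0
  (1Δ to stable)
t=14 Δ0: w2=0 w0=1 clk=0 w1=1
  Δ1: clk:0→1
  (1Δ to stable)
t=15 Δ0: w2=0 w0=1 clk=1 w1=1
  Δ1: w0:1→0, clk:1→0
  Δ2: w2:0→1
  (2Δ to stable)
t=16 Δ0: w2=1 w0=0 clk=0 w1=1
  Δ1: clk:0→1
  (1Δ to stable)
t=17 Δ0: w2=1 w0=0 clk=1 w1=1
  Δ1: clk:1→0
  (1Δ to stable)
t=18 Δ0: w2=1 w0=0 clk=0 w1=1
  Δ1: w0:0→1, clk:0→1
  Δ2: w2:1→0
  (2Δ to stable)
t=19 Δ0: w2=0 w0=1 clk=1 w1=1
  Δ1: clk:1→0
  (1Δ to stable)

1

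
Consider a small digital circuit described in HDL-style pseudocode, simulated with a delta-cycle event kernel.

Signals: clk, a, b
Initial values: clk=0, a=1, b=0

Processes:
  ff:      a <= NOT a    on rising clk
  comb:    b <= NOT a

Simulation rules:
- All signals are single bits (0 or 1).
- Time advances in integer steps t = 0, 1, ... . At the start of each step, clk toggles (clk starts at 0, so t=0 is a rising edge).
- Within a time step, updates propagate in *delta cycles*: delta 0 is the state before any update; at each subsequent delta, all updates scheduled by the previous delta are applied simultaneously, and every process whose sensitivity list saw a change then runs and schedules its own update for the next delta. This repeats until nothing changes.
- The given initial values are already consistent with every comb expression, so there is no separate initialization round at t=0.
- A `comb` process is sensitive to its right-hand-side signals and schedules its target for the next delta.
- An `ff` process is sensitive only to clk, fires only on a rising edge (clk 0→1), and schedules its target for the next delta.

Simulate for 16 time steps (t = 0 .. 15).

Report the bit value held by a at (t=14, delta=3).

t=0 Δ0: clk=0 a=1 b=0
  Δ1: clk:0→1
  Δ2: a:1→0
  Δ3: b:0→1
  (3Δ to stable)
t=1 Δ0: clk=1 a=0 b=1
  Δ1: clk:1→0
  (1Δ to stable)
t=2 Δ0: clk=0 a=0 b=1
  Δ1: clk:0→1
  Δ2: a:0→1
  Δ3: b:1→0
  (3Δ to stable)
t=3 Δ0: clk=1 a=1 b=0
  Δ1: clk:1→0
  (1Δ to stable)
t=4 Δ0: clk=0 a=1 b=0
  Δ1: clk:0→1
  Δ2: a:1→0
  Δ3: b:0→1
  (3Δ to stable)
t=5 Δ0: clk=1 a=0 b=1
  Δ1: clk:1→0
  (1Δ to stable)
t=6 Δ0: clk=0 a=0 b=1
  Δ1: clk:0→1
  Δ2: a:0→1
  Δ3: b:1→0
  (3Δ to stable)
t=7 Δ0: clk=1 a=1 b=0
  Δ1: clk:1→0
  (1Δ to stable)
t=8 Δ0: clk=0 a=1 b=0
  Δ1: clk:0→1
  Δ2: a:1→0
  Δ3: b:0→1
  (3Δ to stable)
t=9 Δ0: clk=1 a=0 b=1
  Δ1: clk:1→0
  (1Δ to stable)
t=10 Δ0: clk=0 a=0 b=1
  Δ1: clk:0→1
  Δ2: a:0→1
  Δ3: b:1→0
  (3Δ to stable)
t=11 Δ0: clk=1 a=1 b=0
  Δ1: clk:1→0
  (1Δ to stable)
t=12 Δ0: clk=0 a=1 b=0
  Δ1: clk:0→1
  Δ2: a:1→0
  Δ3: b:0→1
  (3Δ to stable)
t=13 Δ0: clk=1 a=0 b=1
  Δ1: clk:1→0
  (1Δ to stable)
t=14 Δ0: clk=0 a=0 b=1
  Δ1: clk:0→1
  Δ2: a:0→1
  Δ3: b:1→0
  (3Δ to stable)
t=15 Δ0: clk=1 a=1 b=0
  Δ1: clk:1→0
  (1Δ to stable)

1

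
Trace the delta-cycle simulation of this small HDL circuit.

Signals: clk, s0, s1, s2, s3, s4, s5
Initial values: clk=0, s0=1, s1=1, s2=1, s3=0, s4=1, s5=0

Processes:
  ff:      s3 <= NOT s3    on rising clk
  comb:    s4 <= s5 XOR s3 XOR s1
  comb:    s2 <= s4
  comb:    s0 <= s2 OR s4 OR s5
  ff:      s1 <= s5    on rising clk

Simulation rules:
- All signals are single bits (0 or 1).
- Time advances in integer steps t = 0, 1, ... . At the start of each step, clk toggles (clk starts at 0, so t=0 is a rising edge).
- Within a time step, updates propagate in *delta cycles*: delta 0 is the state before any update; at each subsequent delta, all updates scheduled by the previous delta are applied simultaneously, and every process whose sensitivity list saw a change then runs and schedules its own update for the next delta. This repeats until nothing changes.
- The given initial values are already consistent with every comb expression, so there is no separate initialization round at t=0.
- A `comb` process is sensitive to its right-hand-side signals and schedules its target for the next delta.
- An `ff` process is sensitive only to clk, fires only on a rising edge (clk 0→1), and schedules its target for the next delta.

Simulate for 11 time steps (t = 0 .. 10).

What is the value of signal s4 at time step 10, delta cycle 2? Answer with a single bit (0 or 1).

1

t0.Δ0 s4=1 s3=0 s1=1 s0=1 s2=1 clk=0 s5=0
t0.Δ1 s4=1 s3=0 s1=1 s0=1 s2=1 clk=1 s5=0
t0.Δ2 s4=1 s3=1 s1=0 s0=1 s2=1 clk=1 s5=0
t1.Δ0 s4=1 s3=1 s1=0 s0=1 s2=1 clk=1 s5=0
t1.Δ1 s4=1 s3=1 s1=0 s0=1 s2=1 clk=0 s5=0
t2.Δ0 s4=1 s3=1 s1=0 s0=1 s2=1 clk=0 s5=0
t2.Δ1 s4=1 s3=1 s1=0 s0=1 s2=1 clk=1 s5=0
t2.Δ2 s4=1 s3=0 s1=0 s0=1 s2=1 clk=1 s5=0
t2.Δ3 s4=0 s3=0 s1=0 s0=1 s2=1 clk=1 s5=0
t2.Δ4 s4=0 s3=0 s1=0 s0=1 s2=0 clk=1 s5=0
t2.Δ5 s4=0 s3=0 s1=0 s0=0 s2=0 clk=1 s5=0
t3.Δ0 s4=0 s3=0 s1=0 s0=0 s2=0 clk=1 s5=0
t3.Δ1 s4=0 s3=0 s1=0 s0=0 s2=0 clk=0 s5=0
t4.Δ0 s4=0 s3=0 s1=0 s0=0 s2=0 clk=0 s5=0
t4.Δ1 s4=0 s3=0 s1=0 s0=0 s2=0 clk=1 s5=0
t4.Δ2 s4=0 s3=1 s1=0 s0=0 s2=0 clk=1 s5=0
t4.Δ3 s4=1 s3=1 s1=0 s0=0 s2=0 clk=1 s5=0
t4.Δ4 s4=1 s3=1 s1=0 s0=1 s2=1 clk=1 s5=0
t5.Δ0 s4=1 s3=1 s1=0 s0=1 s2=1 clk=1 s5=0
t5.Δ1 s4=1 s3=1 s1=0 s0=1 s2=1 clk=0 s5=0
t6.Δ0 s4=1 s3=1 s1=0 s0=1 s2=1 clk=0 s5=0
t6.Δ1 s4=1 s3=1 s1=0 s0=1 s2=1 clk=1 s5=0
t6.Δ2 s4=1 s3=0 s1=0 s0=1 s2=1 clk=1 s5=0
t6.Δ3 s4=0 s3=0 s1=0 s0=1 s2=1 clk=1 s5=0
t6.Δ4 s4=0 s3=0 s1=0 s0=1 s2=0 clk=1 s5=0
t6.Δ5 s4=0 s3=0 s1=0 s0=0 s2=0 clk=1 s5=0
t7.Δ0 s4=0 s3=0 s1=0 s0=0 s2=0 clk=1 s5=0
t7.Δ1 s4=0 s3=0 s1=0 s0=0 s2=0 clk=0 s5=0
t8.Δ0 s4=0 s3=0 s1=0 s0=0 s2=0 clk=0 s5=0
t8.Δ1 s4=0 s3=0 s1=0 s0=0 s2=0 clk=1 s5=0
t8.Δ2 s4=0 s3=1 s1=0 s0=0 s2=0 clk=1 s5=0
t8.Δ3 s4=1 s3=1 s1=0 s0=0 s2=0 clk=1 s5=0
t8.Δ4 s4=1 s3=1 s1=0 s0=1 s2=1 clk=1 s5=0
t9.Δ0 s4=1 s3=1 s1=0 s0=1 s2=1 clk=1 s5=0
t9.Δ1 s4=1 s3=1 s1=0 s0=1 s2=1 clk=0 s5=0
t10.Δ0 s4=1 s3=1 s1=0 s0=1 s2=1 clk=0 s5=0
t10.Δ1 s4=1 s3=1 s1=0 s0=1 s2=1 clk=1 s5=0
t10.Δ2 s4=1 s3=0 s1=0 s0=1 s2=1 clk=1 s5=0
t10.Δ3 s4=0 s3=0 s1=0 s0=1 s2=1 clk=1 s5=0
t10.Δ4 s4=0 s3=0 s1=0 s0=1 s2=0 clk=1 s5=0
t10.Δ5 s4=0 s3=0 s1=0 s0=0 s2=0 clk=1 s5=0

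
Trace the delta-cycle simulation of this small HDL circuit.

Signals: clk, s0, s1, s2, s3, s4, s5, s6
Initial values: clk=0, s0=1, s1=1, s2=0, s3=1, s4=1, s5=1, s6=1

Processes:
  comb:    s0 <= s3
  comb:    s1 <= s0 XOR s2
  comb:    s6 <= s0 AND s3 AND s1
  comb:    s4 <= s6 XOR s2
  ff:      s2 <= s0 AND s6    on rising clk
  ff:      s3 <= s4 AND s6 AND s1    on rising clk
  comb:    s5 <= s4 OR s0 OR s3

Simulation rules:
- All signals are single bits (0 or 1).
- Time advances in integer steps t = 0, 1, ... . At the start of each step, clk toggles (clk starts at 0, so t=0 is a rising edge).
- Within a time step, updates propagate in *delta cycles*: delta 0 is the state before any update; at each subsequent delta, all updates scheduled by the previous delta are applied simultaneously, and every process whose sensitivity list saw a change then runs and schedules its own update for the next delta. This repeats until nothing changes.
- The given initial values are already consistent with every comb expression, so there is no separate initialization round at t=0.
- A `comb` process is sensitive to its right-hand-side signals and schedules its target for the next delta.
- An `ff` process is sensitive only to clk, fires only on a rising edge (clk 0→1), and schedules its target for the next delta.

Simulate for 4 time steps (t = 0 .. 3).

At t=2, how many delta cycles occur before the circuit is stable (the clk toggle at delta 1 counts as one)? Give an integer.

4

t0.Δ0 s5=1 clk=0 s6=1 s2=0 s4=1 s0=1 s3=1 s1=1
t0.Δ1 s5=1 clk=1 s6=1 s2=0 s4=1 s0=1 s3=1 s1=1
t0.Δ2 s5=1 clk=1 s6=1 s2=1 s4=1 s0=1 s3=1 s1=1
t0.Δ3 s5=1 clk=1 s6=1 s2=1 s4=0 s0=1 s3=1 s1=0
t0.Δ4 s5=1 clk=1 s6=0 s2=1 s4=0 s0=1 s3=1 s1=0
t0.Δ5 s5=1 clk=1 s6=0 s2=1 s4=1 s0=1 s3=1 s1=0
t1.Δ0 s5=1 clk=1 s6=0 s2=1 s4=1 s0=1 s3=1 s1=0
t1.Δ1 s5=1 clk=0 s6=0 s2=1 s4=1 s0=1 s3=1 s1=0
t2.Δ0 s5=1 clk=0 s6=0 s2=1 s4=1 s0=1 s3=1 s1=0
t2.Δ1 s5=1 clk=1 s6=0 s2=1 s4=1 s0=1 s3=1 s1=0
t2.Δ2 s5=1 clk=1 s6=0 s2=0 s4=1 s0=1 s3=0 s1=0
t2.Δ3 s5=1 clk=1 s6=0 s2=0 s4=0 s0=0 s3=0 s1=1
t2.Δ4 s5=0 clk=1 s6=0 s2=0 s4=0 s0=0 s3=0 s1=0
t3.Δ0 s5=0 clk=1 s6=0 s2=0 s4=0 s0=0 s3=0 s1=0
t3.Δ1 s5=0 clk=0 s6=0 s2=0 s4=0 s0=0 s3=0 s1=0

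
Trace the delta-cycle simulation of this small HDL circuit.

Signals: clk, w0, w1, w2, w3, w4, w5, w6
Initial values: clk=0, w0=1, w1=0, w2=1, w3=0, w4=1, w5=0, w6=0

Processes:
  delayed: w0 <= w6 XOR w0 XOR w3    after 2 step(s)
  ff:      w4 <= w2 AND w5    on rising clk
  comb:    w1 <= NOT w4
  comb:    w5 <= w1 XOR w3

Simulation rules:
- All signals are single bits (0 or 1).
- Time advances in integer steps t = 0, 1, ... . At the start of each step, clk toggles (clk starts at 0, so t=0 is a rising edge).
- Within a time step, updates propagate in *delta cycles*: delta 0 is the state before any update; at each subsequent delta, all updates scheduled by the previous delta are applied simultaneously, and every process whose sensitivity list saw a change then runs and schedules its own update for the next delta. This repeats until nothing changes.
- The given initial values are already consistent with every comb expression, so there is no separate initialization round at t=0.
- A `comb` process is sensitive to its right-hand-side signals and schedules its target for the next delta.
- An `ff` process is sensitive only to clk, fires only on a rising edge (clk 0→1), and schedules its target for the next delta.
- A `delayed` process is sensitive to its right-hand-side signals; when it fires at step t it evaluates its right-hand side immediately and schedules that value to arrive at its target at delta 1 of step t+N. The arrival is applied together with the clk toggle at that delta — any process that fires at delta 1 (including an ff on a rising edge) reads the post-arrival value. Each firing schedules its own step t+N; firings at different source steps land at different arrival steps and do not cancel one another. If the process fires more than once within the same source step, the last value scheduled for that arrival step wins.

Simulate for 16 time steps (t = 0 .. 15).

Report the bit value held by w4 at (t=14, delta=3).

[bits: w5,w0,w4,w1,w6,w3,clk,w2]
t=0: Δ0=01100001 Δ1=01100011 Δ2=01000011 Δ3=01010011 Δ4=11010011 | 4Δ
t=1: Δ0=11010011 Δ1=11010001 | 1Δ
t=2: Δ0=11010001 Δ1=11010011 Δ2=11110011 Δ3=11100011 Δ4=01100011 | 4Δ
t=3: Δ0=01100011 Δ1=01100001 | 1Δ
t=4: Δ0=01100001 Δ1=01100011 Δ2=01000011 Δ3=01010011 Δ4=11010011 | 4Δ
t=5: Δ0=11010011 Δ1=11010001 | 1Δ
t=6: Δ0=11010001 Δ1=11010011 Δ2=11110011 Δ3=11100011 Δ4=01100011 | 4Δ
t=7: Δ0=01100011 Δ1=01100001 | 1Δ
t=8: Δ0=01100001 Δ1=01100011 Δ2=01000011 Δ3=01010011 Δ4=11010011 | 4Δ
t=9: Δ0=11010011 Δ1=11010001 | 1Δ
t=10: Δ0=11010001 Δ1=11010011 Δ2=11110011 Δ3=11100011 Δ4=01100011 | 4Δ
t=11: Δ0=01100011 Δ1=01100001 | 1Δ
t=12: Δ0=01100001 Δ1=01100011 Δ2=01000011 Δ3=01010011 Δ4=11010011 | 4Δ
t=13: Δ0=11010011 Δ1=11010001 | 1Δ
t=14: Δ0=11010001 Δ1=11010011 Δ2=11110011 Δ3=11100011 Δ4=01100011 | 4Δ
t=15: Δ0=01100011 Δ1=01100001 | 1Δ

1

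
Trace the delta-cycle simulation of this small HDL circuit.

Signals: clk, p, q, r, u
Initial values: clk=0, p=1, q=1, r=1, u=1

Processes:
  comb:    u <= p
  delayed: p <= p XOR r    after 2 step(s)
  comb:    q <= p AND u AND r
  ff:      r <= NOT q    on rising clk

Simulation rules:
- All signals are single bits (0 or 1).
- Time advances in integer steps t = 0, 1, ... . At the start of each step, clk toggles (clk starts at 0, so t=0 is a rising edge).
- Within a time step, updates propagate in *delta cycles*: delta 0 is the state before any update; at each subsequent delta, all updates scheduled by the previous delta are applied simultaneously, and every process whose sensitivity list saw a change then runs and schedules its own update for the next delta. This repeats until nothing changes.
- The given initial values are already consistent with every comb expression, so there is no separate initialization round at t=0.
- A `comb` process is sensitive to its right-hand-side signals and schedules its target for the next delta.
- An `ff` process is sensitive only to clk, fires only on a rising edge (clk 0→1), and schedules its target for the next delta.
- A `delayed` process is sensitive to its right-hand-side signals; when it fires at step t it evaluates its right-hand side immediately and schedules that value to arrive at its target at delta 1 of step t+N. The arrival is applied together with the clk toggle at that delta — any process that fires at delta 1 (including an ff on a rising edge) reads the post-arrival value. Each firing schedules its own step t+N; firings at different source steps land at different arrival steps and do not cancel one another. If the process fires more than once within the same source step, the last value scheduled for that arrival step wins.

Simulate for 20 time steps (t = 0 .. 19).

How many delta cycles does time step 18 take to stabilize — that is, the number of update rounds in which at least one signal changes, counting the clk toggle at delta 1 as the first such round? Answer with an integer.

t=0 Δ0: p=1 q=1 u=1 clk=0 r=1
  Δ1: clk:0→1
  Δ2: r:1→0
  Δ3: q:1→0
  (3Δ to stable)
t=1 Δ0: p=1 q=0 u=1 clk=1 r=0
  Δ1: clk:1→0
  (1Δ to stable)
t=2 Δ0: p=1 q=0 u=1 clk=0 r=0
  Δ1: clk:0→1
  Δ2: r:0→1
  Δ3: q:0→1
  (3Δ to stable)
t=3 Δ0: p=1 q=1 u=1 clk=1 r=1
  Δ1: clk:1→0
  (1Δ to stable)
t=4 Δ0: p=1 q=1 u=1 clk=0 r=1
  Δ1: p:1→0, clk:0→1
  Δ2: q:1→0, u:1→0, r:1→0
  (2Δ to stable)
t=5 Δ0: p=0 q=0 u=0 clk=1 r=0
  Δ1: clk:1→0
  (1Δ to stable)
t=6 Δ0: p=0 q=0 u=0 clk=0 r=0
  Δ1: clk:0→1
  Δ2: r:0→1
  (2Δ to stable)
t=7 Δ0: p=0 q=0 u=0 clk=1 r=1
  Δ1: clk:1→0
  (1Δ to stable)
t=8 Δ0: p=0 q=0 u=0 clk=0 r=1
  Δ1: p:0→1, clk:0→1
  Δ2: u:0→1
  Δ3: q:0→1
  (3Δ to stable)
t=9 Δ0: p=1 q=1 u=1 clk=1 r=1
  Δ1: clk:1→0
  (1Δ to stable)
t=10 Δ0: p=1 q=1 u=1 clk=0 r=1
  Δ1: p:1→0, clk:0→1
  Δ2: q:1→0, u:1→0, r:1→0
  (2Δ to stable)
t=11 Δ0: p=0 q=0 u=0 clk=1 r=0
  Δ1: clk:1→0
  (1Δ to stable)
t=12 Δ0: p=0 q=0 u=0 clk=0 r=0
  Δ1: clk:0→1
  Δ2: r:0→1
  (2Δ to stable)
t=13 Δ0: p=0 q=0 u=0 clk=1 r=1
  Δ1: clk:1→0
  (1Δ to stable)
t=14 Δ0: p=0 q=0 u=0 clk=0 r=1
  Δ1: p:0→1, clk:0→1
  Δ2: u:0→1
  Δ3: q:0→1
  (3Δ to stable)
t=15 Δ0: p=1 q=1 u=1 clk=1 r=1
  Δ1: clk:1→0
  (1Δ to stable)
t=16 Δ0: p=1 q=1 u=1 clk=0 r=1
  Δ1: p:1→0, clk:0→1
  Δ2: q:1→0, u:1→0, r:1→0
  (2Δ to stable)
t=17 Δ0: p=0 q=0 u=0 clk=1 r=0
  Δ1: clk:1→0
  (1Δ to stable)
t=18 Δ0: p=0 q=0 u=0 clk=0 r=0
  Δ1: clk:0→1
  Δ2: r:0→1
  (2Δ to stable)
t=19 Δ0: p=0 q=0 u=0 clk=1 r=1
  Δ1: clk:1→0
  (1Δ to stable)

2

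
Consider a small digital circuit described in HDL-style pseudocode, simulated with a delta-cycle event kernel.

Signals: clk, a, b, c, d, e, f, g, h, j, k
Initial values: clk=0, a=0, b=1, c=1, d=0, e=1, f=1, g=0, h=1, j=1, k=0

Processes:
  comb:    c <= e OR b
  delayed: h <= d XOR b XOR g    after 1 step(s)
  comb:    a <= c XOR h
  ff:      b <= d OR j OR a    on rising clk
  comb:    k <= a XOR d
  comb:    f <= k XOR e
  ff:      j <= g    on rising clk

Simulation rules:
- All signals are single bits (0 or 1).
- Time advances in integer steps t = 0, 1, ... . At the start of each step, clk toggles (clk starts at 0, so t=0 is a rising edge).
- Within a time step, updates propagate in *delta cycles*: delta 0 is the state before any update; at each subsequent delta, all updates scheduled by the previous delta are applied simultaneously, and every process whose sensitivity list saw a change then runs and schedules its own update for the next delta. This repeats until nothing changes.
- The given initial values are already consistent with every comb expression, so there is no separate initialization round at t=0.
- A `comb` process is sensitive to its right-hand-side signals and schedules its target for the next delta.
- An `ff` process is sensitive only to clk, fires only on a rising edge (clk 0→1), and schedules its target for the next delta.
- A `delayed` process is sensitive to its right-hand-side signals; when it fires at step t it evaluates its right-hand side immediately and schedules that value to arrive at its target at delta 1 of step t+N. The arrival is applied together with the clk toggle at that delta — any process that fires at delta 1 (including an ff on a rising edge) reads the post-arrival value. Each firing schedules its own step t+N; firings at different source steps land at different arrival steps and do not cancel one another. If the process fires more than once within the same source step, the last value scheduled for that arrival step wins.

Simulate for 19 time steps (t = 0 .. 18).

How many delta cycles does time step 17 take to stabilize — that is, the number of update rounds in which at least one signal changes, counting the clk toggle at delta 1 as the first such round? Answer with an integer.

[bits: a,j,clk,c,f,b,d,h,k,e,g]
t=0: Δ0=01011101010 Δ1=01111101010 Δ2=00111101010 | 2Δ
t=1: Δ0=00111101010 Δ1=00011101010 | 1Δ
t=2: Δ0=00011101010 Δ1=00111101010 Δ2=00111001010 | 2Δ
t=3: Δ0=00111001010 Δ1=00011000010 Δ2=10011000010 Δ3=10011000110 Δ4=10010000110 | 4Δ
t=4: Δ0=10010000110 Δ1=10110000110 Δ2=10110100110 | 2Δ
t=5: Δ0=10110100110 Δ1=10010101110 Δ2=00010101110 Δ3=00010101010 Δ4=00011101010 | 4Δ
t=6: Δ0=00011101010 Δ1=00111101010 Δ2=00111001010 | 2Δ
t=7: Δ0=00111001010 Δ1=00011000010 Δ2=10011000010 Δ3=10011000110 Δ4=10010000110 | 4Δ
t=8: Δ0=10010000110 Δ1=10110000110 Δ2=10110100110 | 2Δ
t=9: Δ0=10110100110 Δ1=10010101110 Δ2=00010101110 Δ3=00010101010 Δ4=00011101010 | 4Δ
t=10: Δ0=00011101010 Δ1=00111101010 Δ2=00111001010 | 2Δ
t=11: Δ0=00111001010 Δ1=00011000010 Δ2=10011000010 Δ3=10011000110 Δ4=10010000110 | 4Δ
t=12: Δ0=10010000110 Δ1=10110000110 Δ2=10110100110 | 2Δ
t=13: Δ0=10110100110 Δ1=10010101110 Δ2=00010101110 Δ3=00010101010 Δ4=00011101010 | 4Δ
t=14: Δ0=00011101010 Δ1=00111101010 Δ2=00111001010 | 2Δ
t=15: Δ0=00111001010 Δ1=00011000010 Δ2=10011000010 Δ3=10011000110 Δ4=10010000110 | 4Δ
t=16: Δ0=10010000110 Δ1=10110000110 Δ2=10110100110 | 2Δ
t=17: Δ0=10110100110 Δ1=10010101110 Δ2=00010101110 Δ3=00010101010 Δ4=00011101010 | 4Δ
t=18: Δ0=00011101010 Δ1=00111101010 Δ2=00111001010 | 2Δ

4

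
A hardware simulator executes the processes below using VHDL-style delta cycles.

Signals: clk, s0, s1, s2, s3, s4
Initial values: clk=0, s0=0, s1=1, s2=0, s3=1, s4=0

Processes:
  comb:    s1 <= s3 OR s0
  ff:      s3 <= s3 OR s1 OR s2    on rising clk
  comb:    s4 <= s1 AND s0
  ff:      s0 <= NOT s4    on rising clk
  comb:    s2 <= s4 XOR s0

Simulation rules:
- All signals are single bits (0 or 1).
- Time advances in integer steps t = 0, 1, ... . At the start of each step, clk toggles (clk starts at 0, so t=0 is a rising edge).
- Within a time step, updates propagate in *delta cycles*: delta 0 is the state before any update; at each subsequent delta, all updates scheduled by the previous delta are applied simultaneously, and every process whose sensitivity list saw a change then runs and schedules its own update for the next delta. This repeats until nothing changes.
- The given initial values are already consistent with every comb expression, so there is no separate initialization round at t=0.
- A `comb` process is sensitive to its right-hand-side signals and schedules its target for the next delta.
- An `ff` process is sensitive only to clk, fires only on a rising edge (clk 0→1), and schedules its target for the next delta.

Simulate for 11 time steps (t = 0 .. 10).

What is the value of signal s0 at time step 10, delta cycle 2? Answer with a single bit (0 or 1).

0

t=0 Δ0: clk=0 s2=0 s1=1 s4=0 s3=1 s0=0
  Δ1: clk:0→1
  Δ2: s0:0→1
  Δ3: s2:0→1, s4:0→1
  Δ4: s2:1→0
  (4Δ to stable)
t=1 Δ0: clk=1 s2=0 s1=1 s4=1 s3=1 s0=1
  Δ1: clk:1→0
  (1Δ to stable)
t=2 Δ0: clk=0 s2=0 s1=1 s4=1 s3=1 s0=1
  Δ1: clk:0→1
  Δ2: s0:1→0
  Δ3: s2:0→1, s4:1→0
  Δ4: s2:1→0
  (4Δ to stable)
t=3 Δ0: clk=1 s2=0 s1=1 s4=0 s3=1 s0=0
  Δ1: clk:1→0
  (1Δ to stable)
t=4 Δ0: clk=0 s2=0 s1=1 s4=0 s3=1 s0=0
  Δ1: clk:0→1
  Δ2: s0:0→1
  Δ3: s2:0→1, s4:0→1
  Δ4: s2:1→0
  (4Δ to stable)
t=5 Δ0: clk=1 s2=0 s1=1 s4=1 s3=1 s0=1
  Δ1: clk:1→0
  (1Δ to stable)
t=6 Δ0: clk=0 s2=0 s1=1 s4=1 s3=1 s0=1
  Δ1: clk:0→1
  Δ2: s0:1→0
  Δ3: s2:0→1, s4:1→0
  Δ4: s2:1→0
  (4Δ to stable)
t=7 Δ0: clk=1 s2=0 s1=1 s4=0 s3=1 s0=0
  Δ1: clk:1→0
  (1Δ to stable)
t=8 Δ0: clk=0 s2=0 s1=1 s4=0 s3=1 s0=0
  Δ1: clk:0→1
  Δ2: s0:0→1
  Δ3: s2:0→1, s4:0→1
  Δ4: s2:1→0
  (4Δ to stable)
t=9 Δ0: clk=1 s2=0 s1=1 s4=1 s3=1 s0=1
  Δ1: clk:1→0
  (1Δ to stable)
t=10 Δ0: clk=0 s2=0 s1=1 s4=1 s3=1 s0=1
  Δ1: clk:0→1
  Δ2: s0:1→0
  Δ3: s2:0→1, s4:1→0
  Δ4: s2:1→0
  (4Δ to stable)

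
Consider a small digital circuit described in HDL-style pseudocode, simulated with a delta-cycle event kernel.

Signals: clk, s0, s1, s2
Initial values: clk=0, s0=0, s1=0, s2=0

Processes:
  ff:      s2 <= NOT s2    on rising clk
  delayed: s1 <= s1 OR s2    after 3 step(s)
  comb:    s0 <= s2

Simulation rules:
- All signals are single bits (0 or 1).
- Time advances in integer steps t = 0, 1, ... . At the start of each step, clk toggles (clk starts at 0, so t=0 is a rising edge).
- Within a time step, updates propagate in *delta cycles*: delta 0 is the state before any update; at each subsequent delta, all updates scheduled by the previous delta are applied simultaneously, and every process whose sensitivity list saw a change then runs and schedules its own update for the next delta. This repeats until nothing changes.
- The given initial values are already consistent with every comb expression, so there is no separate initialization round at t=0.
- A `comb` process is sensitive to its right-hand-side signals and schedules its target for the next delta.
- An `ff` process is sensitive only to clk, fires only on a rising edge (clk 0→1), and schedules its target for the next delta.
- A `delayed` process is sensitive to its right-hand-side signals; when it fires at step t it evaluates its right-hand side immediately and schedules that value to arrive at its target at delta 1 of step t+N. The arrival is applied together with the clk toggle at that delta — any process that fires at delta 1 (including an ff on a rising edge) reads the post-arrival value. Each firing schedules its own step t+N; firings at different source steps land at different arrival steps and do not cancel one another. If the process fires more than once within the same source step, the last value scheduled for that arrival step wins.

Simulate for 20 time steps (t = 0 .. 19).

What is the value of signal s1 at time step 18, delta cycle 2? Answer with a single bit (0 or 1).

t=0 Δ0: s1=0 s0=0 clk=0 s2=0
  Δ1: clk:0→1
  Δ2: s2:0→1
  Δ3: s0:0→1
  (3Δ to stable)
t=1 Δ0: s1=0 s0=1 clk=1 s2=1
  Δ1: clk:1→0
  (1Δ to stable)
t=2 Δ0: s1=0 s0=1 clk=0 s2=1
  Δ1: clk:0→1
  Δ2: s2:1→0
  Δ3: s0:1→0
  (3Δ to stable)
t=3 Δ0: s1=0 s0=0 clk=1 s2=0
  Δ1: s1:0→1, clk:1→0
  (1Δ to stable)
t=4 Δ0: s1=1 s0=0 clk=0 s2=0
  Δ1: clk:0→1
  Δ2: s2:0→1
  Δ3: s0:0→1
  (3Δ to stable)
t=5 Δ0: s1=1 s0=1 clk=1 s2=1
  Δ1: s1:1→0, clk:1→0
  (1Δ to stable)
t=6 Δ0: s1=0 s0=1 clk=0 s2=1
  Δ1: s1:0→1, clk:0→1
  Δ2: s2:1→0
  Δ3: s0:1→0
  (3Δ to stable)
t=7 Δ0: s1=1 s0=0 clk=1 s2=0
  Δ1: clk:1→0
  (1Δ to stable)
t=8 Δ0: s1=1 s0=0 clk=0 s2=0
  Δ1: clk:0→1
  Δ2: s2:0→1
  Δ3: s0:0→1
  (3Δ to stable)
t=9 Δ0: s1=1 s0=1 clk=1 s2=1
  Δ1: clk:1→0
  (1Δ to stable)
t=10 Δ0: s1=1 s0=1 clk=0 s2=1
  Δ1: clk:0→1
  Δ2: s2:1→0
  Δ3: s0:1→0
  (3Δ to stable)
t=11 Δ0: s1=1 s0=0 clk=1 s2=0
  Δ1: clk:1→0
  (1Δ to stable)
t=12 Δ0: s1=1 s0=0 clk=0 s2=0
  Δ1: clk:0→1
  Δ2: s2:0→1
  Δ3: s0:0→1
  (3Δ to stable)
t=13 Δ0: s1=1 s0=1 clk=1 s2=1
  Δ1: clk:1→0
  (1Δ to stable)
t=14 Δ0: s1=1 s0=1 clk=0 s2=1
  Δ1: clk:0→1
  Δ2: s2:1→0
  Δ3: s0:1→0
  (3Δ to stable)
t=15 Δ0: s1=1 s0=0 clk=1 s2=0
  Δ1: clk:1→0
  (1Δ to stable)
t=16 Δ0: s1=1 s0=0 clk=0 s2=0
  Δ1: clk:0→1
  Δ2: s2:0→1
  Δ3: s0:0→1
  (3Δ to stable)
t=17 Δ0: s1=1 s0=1 clk=1 s2=1
  Δ1: clk:1→0
  (1Δ to stable)
t=18 Δ0: s1=1 s0=1 clk=0 s2=1
  Δ1: clk:0→1
  Δ2: s2:1→0
  Δ3: s0:1→0
  (3Δ to stable)
t=19 Δ0: s1=1 s0=0 clk=1 s2=0
  Δ1: clk:1→0
  (1Δ to stable)

1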